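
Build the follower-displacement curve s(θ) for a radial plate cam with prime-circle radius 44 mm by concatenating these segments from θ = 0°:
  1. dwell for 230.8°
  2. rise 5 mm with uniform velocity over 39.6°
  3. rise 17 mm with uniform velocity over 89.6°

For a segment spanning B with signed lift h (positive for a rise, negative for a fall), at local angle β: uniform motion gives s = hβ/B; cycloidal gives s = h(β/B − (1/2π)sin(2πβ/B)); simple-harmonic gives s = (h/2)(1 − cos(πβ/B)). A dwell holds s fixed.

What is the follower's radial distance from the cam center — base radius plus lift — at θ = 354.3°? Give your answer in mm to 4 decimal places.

seg 1 [0°–230.8°] dwell: s stays 0.0000
seg 2 [230.8°–270.4°] uniform, h=5: full span → s += 5 → s = 5.0000
seg 3 [270.4°–360°] uniform, h=17: θ=354.3° here. β=83.9, B=89.6. 17·83.9/89.6 = 15.9185 → s = 20.9185
radial distance = base radius + s = 44 + 20.9185 = 64.9185

64.9185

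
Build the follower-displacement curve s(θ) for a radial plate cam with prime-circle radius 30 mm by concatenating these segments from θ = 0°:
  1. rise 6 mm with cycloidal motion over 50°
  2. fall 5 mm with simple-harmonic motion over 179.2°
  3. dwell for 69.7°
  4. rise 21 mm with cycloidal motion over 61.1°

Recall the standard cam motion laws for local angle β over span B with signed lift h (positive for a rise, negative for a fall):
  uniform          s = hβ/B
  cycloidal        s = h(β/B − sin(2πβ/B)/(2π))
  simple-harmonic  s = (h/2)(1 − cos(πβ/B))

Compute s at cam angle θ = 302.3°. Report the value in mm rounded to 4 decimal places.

seg 1 [0°–50°] cycloidal, h=6: full span → s += 6 → s = 6.0000
seg 2 [50°–229.2°] simple-harmonic, h=-5: full span → s += -5 → s = 1.0000
seg 3 [229.2°–298.9°] dwell: s stays 1.0000
seg 4 [298.9°–360°] cycloidal, h=21: θ=302.3° here. β=3.4, B=61.1. 21·(0.0556 − sin(2π·0.0556)/(2π)) = 0.0237 → s = 1.0237

1.0237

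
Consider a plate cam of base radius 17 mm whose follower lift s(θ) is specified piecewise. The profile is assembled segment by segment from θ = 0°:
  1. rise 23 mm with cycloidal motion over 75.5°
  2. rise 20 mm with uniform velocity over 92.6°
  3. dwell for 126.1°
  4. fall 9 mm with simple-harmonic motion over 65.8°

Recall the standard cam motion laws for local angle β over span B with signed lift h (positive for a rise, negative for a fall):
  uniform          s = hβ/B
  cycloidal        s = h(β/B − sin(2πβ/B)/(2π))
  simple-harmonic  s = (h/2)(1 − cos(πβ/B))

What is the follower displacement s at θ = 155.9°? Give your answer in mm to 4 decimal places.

seg 1 [0°–75.5°] cycloidal, h=23: full span → s += 23 → s = 23.0000
seg 2 [75.5°–168.1°] uniform, h=20: θ=155.9° here. β=80.4, B=92.6. 20·80.4/92.6 = 17.3650 → s = 40.3650

40.3650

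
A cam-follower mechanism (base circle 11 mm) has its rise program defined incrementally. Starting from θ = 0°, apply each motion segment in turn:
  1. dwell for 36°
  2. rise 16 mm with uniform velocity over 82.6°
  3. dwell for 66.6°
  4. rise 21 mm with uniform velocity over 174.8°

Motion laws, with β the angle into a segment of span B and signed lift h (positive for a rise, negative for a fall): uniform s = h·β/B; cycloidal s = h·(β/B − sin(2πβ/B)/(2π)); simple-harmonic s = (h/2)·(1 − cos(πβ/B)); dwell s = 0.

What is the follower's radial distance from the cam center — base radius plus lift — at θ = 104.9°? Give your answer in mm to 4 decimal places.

seg 1 [0°–36°] dwell: s stays 0.0000
seg 2 [36°–118.6°] uniform, h=16: θ=104.9° here. β=68.9, B=82.6. 16·68.9/82.6 = 13.3462 → s = 13.3462
radial distance = base radius + s = 11 + 13.3462 = 24.3462

24.3462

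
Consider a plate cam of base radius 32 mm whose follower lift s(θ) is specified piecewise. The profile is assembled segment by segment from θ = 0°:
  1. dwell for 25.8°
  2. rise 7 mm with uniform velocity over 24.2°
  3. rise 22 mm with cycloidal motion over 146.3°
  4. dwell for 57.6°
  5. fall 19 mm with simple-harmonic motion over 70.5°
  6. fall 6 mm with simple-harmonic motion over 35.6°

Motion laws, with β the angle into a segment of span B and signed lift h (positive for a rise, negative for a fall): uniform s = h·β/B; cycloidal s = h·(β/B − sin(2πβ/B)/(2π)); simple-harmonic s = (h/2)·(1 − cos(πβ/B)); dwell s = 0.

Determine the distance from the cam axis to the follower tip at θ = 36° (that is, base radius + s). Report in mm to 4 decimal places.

seg 1 [0°–25.8°] dwell: s stays 0.0000
seg 2 [25.8°–50°] uniform, h=7: θ=36° here. β=10.2, B=24.2. 7·10.2/24.2 = 2.9504 → s = 2.9504
radial distance = base radius + s = 32 + 2.9504 = 34.9504

34.9504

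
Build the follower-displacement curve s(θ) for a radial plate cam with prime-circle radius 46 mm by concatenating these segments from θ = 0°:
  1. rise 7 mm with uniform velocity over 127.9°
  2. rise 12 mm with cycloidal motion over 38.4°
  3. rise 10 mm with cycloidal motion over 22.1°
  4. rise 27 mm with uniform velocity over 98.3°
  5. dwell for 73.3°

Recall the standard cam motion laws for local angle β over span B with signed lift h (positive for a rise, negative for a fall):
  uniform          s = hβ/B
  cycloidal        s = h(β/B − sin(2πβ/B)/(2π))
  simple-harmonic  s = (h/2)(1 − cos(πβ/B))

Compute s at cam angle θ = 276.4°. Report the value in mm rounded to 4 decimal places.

seg 1 [0°–127.9°] uniform, h=7: full span → s += 7 → s = 7.0000
seg 2 [127.9°–166.3°] cycloidal, h=12: full span → s += 12 → s = 19.0000
seg 3 [166.3°–188.4°] cycloidal, h=10: full span → s += 10 → s = 29.0000
seg 4 [188.4°–286.7°] uniform, h=27: θ=276.4° here. β=88, B=98.3. 27·88/98.3 = 24.1709 → s = 53.1709

53.1709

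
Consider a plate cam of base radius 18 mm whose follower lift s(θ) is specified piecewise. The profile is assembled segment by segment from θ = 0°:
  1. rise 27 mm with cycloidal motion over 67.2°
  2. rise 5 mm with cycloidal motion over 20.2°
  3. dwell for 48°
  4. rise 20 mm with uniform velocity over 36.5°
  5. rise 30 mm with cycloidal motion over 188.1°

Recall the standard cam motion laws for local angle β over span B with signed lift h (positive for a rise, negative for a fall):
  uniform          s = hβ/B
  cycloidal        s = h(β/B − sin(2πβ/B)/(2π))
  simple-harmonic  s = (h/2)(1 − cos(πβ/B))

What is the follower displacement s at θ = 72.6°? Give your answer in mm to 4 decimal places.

seg 1 [0°–67.2°] cycloidal, h=27: full span → s += 27 → s = 27.0000
seg 2 [67.2°–87.4°] cycloidal, h=5: θ=72.6° here. β=5.4, B=20.2. 5·(0.2673 − sin(2π·0.2673)/(2π)) = 0.5456 → s = 27.5456

27.5456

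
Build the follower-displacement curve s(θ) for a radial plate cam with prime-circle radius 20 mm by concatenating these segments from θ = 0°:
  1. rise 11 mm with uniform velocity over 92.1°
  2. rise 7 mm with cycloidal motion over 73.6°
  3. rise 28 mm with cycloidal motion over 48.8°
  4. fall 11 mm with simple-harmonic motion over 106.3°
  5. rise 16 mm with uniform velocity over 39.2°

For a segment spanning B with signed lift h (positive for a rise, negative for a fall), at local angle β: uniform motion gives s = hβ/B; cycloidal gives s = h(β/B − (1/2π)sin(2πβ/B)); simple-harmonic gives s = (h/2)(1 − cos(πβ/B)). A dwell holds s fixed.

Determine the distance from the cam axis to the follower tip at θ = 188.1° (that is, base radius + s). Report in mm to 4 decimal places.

seg 1 [0°–92.1°] uniform, h=11: full span → s += 11 → s = 11.0000
seg 2 [92.1°–165.7°] cycloidal, h=7: full span → s += 7 → s = 18.0000
seg 3 [165.7°–214.5°] cycloidal, h=28: θ=188.1° here. β=22.4, B=48.8. 28·(0.4590 − sin(2π·0.4590)/(2π)) = 11.7176 → s = 29.7176
radial distance = base radius + s = 20 + 29.7176 = 49.7176

49.7176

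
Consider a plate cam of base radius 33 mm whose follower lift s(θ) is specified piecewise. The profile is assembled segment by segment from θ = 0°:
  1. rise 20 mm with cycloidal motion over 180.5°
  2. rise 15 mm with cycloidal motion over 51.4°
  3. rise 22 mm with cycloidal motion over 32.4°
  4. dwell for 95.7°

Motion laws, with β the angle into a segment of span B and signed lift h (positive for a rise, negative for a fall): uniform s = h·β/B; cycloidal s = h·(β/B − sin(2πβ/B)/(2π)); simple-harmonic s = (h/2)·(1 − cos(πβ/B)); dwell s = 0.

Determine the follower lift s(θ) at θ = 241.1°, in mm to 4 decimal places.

seg 1 [0°–180.5°] cycloidal, h=20: full span → s += 20 → s = 20.0000
seg 2 [180.5°–231.9°] cycloidal, h=15: full span → s += 15 → s = 35.0000
seg 3 [231.9°–264.3°] cycloidal, h=22: θ=241.1° here. β=9.2, B=32.4. 22·(0.2840 − sin(2π·0.2840)/(2π)) = 2.8249 → s = 37.8249

37.8249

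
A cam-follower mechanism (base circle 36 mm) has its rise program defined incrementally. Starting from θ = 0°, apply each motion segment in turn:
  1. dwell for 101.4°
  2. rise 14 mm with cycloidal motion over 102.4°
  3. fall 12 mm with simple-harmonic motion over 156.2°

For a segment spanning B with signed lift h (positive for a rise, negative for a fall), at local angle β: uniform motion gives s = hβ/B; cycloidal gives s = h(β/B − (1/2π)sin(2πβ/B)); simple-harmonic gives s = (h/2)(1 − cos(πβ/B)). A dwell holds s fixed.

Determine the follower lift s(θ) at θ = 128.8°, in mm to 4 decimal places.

seg 1 [0°–101.4°] dwell: s stays 0.0000
seg 2 [101.4°–203.8°] cycloidal, h=14: θ=128.8° here. β=27.4, B=102.4. 14·(0.2676 − sin(2π·0.2676)/(2π)) = 1.5315 → s = 1.5315

1.5315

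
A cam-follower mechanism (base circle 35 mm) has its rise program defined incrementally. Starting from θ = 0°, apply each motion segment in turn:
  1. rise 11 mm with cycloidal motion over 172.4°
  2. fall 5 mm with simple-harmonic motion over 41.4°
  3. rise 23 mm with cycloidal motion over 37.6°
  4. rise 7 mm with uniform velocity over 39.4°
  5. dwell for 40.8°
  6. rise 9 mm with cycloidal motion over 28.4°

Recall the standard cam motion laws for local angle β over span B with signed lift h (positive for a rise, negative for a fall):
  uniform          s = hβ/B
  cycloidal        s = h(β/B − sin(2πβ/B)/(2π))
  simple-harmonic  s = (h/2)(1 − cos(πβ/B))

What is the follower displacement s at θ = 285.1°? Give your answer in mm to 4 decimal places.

seg 1 [0°–172.4°] cycloidal, h=11: full span → s += 11 → s = 11.0000
seg 2 [172.4°–213.8°] simple-harmonic, h=-5: full span → s += -5 → s = 6.0000
seg 3 [213.8°–251.4°] cycloidal, h=23: full span → s += 23 → s = 29.0000
seg 4 [251.4°–290.8°] uniform, h=7: θ=285.1° here. β=33.7, B=39.4. 7·33.7/39.4 = 5.9873 → s = 34.9873

34.9873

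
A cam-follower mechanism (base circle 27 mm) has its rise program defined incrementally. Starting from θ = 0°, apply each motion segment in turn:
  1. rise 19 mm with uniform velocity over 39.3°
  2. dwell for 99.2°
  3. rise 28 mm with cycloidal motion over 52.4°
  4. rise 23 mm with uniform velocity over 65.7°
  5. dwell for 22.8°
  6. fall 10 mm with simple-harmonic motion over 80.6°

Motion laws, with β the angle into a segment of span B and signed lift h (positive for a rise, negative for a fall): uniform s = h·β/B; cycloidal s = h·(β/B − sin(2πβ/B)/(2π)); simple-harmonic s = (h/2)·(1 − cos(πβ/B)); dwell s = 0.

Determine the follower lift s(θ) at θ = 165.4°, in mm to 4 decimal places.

seg 1 [0°–39.3°] uniform, h=19: full span → s += 19 → s = 19.0000
seg 2 [39.3°–138.5°] dwell: s stays 19.0000
seg 3 [138.5°–190.9°] cycloidal, h=28: θ=165.4° here. β=26.9, B=52.4. 28·(0.5134 − sin(2π·0.5134)/(2π)) = 14.7477 → s = 33.7477

33.7477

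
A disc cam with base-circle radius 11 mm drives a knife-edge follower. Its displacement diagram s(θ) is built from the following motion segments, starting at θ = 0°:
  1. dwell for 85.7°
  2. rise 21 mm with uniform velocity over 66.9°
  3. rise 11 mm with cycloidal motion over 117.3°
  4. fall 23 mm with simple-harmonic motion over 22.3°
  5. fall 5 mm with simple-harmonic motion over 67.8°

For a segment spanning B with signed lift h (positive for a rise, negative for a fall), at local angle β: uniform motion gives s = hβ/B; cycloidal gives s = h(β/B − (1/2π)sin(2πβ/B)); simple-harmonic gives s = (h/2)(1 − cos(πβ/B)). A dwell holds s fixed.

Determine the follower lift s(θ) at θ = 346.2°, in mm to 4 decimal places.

seg 1 [0°–85.7°] dwell: s stays 0.0000
seg 2 [85.7°–152.6°] uniform, h=21: full span → s += 21 → s = 21.0000
seg 3 [152.6°–269.9°] cycloidal, h=11: full span → s += 11 → s = 32.0000
seg 4 [269.9°–292.2°] simple-harmonic, h=-23: full span → s += -23 → s = 9.0000
seg 5 [292.2°–360°] simple-harmonic, h=-5: θ=346.2° here. β=54, B=67.8. -5/2·(1 − cos(π·0.7965)) = -4.5061 → s = 4.4939

4.4939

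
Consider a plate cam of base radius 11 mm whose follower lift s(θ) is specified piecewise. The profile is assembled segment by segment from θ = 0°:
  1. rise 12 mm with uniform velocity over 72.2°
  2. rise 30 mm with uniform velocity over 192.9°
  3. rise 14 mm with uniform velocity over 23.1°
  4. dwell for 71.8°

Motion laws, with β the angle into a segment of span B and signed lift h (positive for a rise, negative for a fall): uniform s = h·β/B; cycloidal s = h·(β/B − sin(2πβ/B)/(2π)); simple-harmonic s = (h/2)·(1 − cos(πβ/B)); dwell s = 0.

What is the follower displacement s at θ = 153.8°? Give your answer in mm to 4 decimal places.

seg 1 [0°–72.2°] uniform, h=12: full span → s += 12 → s = 12.0000
seg 2 [72.2°–265.1°] uniform, h=30: θ=153.8° here. β=81.6, B=192.9. 30·81.6/192.9 = 12.6905 → s = 24.6905

24.6905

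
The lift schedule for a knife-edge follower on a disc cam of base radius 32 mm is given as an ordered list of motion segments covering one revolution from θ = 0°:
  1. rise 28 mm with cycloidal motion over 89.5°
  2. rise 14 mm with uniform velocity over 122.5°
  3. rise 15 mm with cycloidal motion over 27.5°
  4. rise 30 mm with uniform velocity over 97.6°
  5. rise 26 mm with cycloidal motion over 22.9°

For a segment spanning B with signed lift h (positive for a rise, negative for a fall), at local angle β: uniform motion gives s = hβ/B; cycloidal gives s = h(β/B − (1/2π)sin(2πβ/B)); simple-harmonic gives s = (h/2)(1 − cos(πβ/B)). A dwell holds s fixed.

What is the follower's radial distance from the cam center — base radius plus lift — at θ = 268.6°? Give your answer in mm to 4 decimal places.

seg 1 [0°–89.5°] cycloidal, h=28: full span → s += 28 → s = 28.0000
seg 2 [89.5°–212°] uniform, h=14: full span → s += 14 → s = 42.0000
seg 3 [212°–239.5°] cycloidal, h=15: full span → s += 15 → s = 57.0000
seg 4 [239.5°–337.1°] uniform, h=30: θ=268.6° here. β=29.1, B=97.6. 30·29.1/97.6 = 8.9447 → s = 65.9447
radial distance = base radius + s = 32 + 65.9447 = 97.9447

97.9447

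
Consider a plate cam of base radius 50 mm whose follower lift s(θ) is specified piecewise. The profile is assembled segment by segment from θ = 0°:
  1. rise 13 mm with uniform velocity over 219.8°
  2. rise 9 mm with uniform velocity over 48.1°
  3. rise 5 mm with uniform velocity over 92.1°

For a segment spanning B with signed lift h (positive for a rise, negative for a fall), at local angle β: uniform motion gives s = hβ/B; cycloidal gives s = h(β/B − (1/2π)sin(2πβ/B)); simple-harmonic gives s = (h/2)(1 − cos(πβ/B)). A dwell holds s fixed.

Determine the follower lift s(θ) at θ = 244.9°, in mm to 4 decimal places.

seg 1 [0°–219.8°] uniform, h=13: full span → s += 13 → s = 13.0000
seg 2 [219.8°–267.9°] uniform, h=9: θ=244.9° here. β=25.1, B=48.1. 9·25.1/48.1 = 4.6965 → s = 17.6965

17.6965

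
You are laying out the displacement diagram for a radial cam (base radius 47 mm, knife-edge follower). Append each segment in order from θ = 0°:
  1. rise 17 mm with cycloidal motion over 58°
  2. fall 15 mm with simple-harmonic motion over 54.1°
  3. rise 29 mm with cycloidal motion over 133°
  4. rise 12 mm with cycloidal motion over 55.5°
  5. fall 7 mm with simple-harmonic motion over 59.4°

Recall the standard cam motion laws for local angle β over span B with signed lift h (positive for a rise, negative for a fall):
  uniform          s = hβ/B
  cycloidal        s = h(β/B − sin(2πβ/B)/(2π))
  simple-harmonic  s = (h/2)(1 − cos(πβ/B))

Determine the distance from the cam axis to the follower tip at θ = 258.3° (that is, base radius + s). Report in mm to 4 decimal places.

seg 1 [0°–58°] cycloidal, h=17: full span → s += 17 → s = 17.0000
seg 2 [58°–112.1°] simple-harmonic, h=-15: full span → s += -15 → s = 2.0000
seg 3 [112.1°–245.1°] cycloidal, h=29: full span → s += 29 → s = 31.0000
seg 4 [245.1°–300.6°] cycloidal, h=12: θ=258.3° here. β=13.2, B=55.5. 12·(0.2378 − sin(2π·0.2378)/(2π)) = 0.9498 → s = 31.9498
radial distance = base radius + s = 47 + 31.9498 = 78.9498

78.9498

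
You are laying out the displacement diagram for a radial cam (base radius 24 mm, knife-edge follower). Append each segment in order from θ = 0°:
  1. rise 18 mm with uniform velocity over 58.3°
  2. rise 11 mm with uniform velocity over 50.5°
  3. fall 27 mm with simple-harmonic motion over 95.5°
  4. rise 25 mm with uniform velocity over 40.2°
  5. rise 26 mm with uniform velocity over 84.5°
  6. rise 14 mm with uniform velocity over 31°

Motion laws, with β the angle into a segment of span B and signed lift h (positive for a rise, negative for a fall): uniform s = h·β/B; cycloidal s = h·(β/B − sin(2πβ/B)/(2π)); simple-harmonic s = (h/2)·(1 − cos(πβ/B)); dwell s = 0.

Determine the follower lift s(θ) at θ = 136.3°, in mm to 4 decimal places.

seg 1 [0°–58.3°] uniform, h=18: full span → s += 18 → s = 18.0000
seg 2 [58.3°–108.8°] uniform, h=11: full span → s += 11 → s = 29.0000
seg 3 [108.8°–204.3°] simple-harmonic, h=-27: θ=136.3° here. β=27.5, B=95.5. -27/2·(1 − cos(π·0.2880)) = -5.1575 → s = 23.8425

23.8425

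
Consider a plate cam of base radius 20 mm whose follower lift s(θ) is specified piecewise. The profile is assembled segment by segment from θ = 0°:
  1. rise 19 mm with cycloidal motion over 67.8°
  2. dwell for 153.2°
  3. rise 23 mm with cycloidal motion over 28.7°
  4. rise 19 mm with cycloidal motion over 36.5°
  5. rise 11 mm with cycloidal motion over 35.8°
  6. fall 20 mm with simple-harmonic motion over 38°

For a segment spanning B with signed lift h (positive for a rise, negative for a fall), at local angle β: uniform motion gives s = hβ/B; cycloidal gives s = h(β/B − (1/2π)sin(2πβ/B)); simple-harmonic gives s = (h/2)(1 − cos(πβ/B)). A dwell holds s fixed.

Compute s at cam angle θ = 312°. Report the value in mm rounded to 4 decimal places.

seg 1 [0°–67.8°] cycloidal, h=19: full span → s += 19 → s = 19.0000
seg 2 [67.8°–221°] dwell: s stays 19.0000
seg 3 [221°–249.7°] cycloidal, h=23: full span → s += 23 → s = 42.0000
seg 4 [249.7°–286.2°] cycloidal, h=19: full span → s += 19 → s = 61.0000
seg 5 [286.2°–322°] cycloidal, h=11: θ=312° here. β=25.8, B=35.8. 11·(0.7207 − sin(2π·0.7207)/(2π)) = 9.6484 → s = 70.6484

70.6484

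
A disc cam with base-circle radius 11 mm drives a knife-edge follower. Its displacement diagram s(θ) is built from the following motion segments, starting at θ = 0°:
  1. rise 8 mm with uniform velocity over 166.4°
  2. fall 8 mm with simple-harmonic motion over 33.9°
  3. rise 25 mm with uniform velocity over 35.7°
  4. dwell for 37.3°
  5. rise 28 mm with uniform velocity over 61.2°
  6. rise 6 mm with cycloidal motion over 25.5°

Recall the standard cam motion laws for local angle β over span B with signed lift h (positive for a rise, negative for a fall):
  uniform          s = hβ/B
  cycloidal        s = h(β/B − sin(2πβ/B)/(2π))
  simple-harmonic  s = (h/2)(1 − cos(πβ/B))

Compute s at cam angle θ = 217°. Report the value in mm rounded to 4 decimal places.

seg 1 [0°–166.4°] uniform, h=8: full span → s += 8 → s = 8.0000
seg 2 [166.4°–200.3°] simple-harmonic, h=-8: full span → s += -8 → s = 0.0000
seg 3 [200.3°–236°] uniform, h=25: θ=217° here. β=16.7, B=35.7. 25·16.7/35.7 = 11.6947 → s = 11.6947

11.6947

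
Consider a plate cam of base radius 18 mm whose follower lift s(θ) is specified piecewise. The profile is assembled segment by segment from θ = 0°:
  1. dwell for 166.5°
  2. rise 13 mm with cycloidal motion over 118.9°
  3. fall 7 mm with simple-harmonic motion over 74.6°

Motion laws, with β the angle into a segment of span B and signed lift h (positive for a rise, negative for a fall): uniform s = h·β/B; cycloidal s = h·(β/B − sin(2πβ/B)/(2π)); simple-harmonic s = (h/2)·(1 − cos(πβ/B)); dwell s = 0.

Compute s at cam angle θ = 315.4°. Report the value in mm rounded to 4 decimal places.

seg 1 [0°–166.5°] dwell: s stays 0.0000
seg 2 [166.5°–285.4°] cycloidal, h=13: full span → s += 13 → s = 13.0000
seg 3 [285.4°–360°] simple-harmonic, h=-7: θ=315.4° here. β=30, B=74.6. -7/2·(1 − cos(π·0.4021)) = -2.4409 → s = 10.5591

10.5591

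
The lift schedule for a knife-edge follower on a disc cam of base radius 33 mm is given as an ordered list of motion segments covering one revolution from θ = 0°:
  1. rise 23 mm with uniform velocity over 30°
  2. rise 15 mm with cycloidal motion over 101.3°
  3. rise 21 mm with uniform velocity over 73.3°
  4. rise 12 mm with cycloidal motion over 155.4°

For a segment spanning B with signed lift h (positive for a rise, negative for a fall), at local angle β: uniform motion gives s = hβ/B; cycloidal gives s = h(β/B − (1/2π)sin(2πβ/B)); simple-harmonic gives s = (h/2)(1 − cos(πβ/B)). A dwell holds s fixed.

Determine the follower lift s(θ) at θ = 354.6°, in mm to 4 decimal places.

seg 1 [0°–30°] uniform, h=23: full span → s += 23 → s = 23.0000
seg 2 [30°–131.3°] cycloidal, h=15: full span → s += 15 → s = 38.0000
seg 3 [131.3°–204.6°] uniform, h=21: full span → s += 21 → s = 59.0000
seg 4 [204.6°–360°] cycloidal, h=12: θ=354.6° here. β=150, B=155.4. 12·(0.9653 − sin(2π·0.9653)/(2π)) = 11.9967 → s = 70.9967

70.9967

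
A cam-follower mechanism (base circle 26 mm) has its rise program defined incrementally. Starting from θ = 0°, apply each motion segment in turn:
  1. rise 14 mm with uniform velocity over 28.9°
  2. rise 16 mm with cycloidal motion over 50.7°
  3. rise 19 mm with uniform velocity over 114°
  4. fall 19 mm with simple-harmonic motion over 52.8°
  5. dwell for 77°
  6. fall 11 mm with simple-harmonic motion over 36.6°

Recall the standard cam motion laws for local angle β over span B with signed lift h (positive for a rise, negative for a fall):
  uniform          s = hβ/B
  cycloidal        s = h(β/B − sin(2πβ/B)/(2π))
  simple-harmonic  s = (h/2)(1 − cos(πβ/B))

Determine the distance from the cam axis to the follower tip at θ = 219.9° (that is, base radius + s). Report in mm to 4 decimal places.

seg 1 [0°–28.9°] uniform, h=14: full span → s += 14 → s = 14.0000
seg 2 [28.9°–79.6°] cycloidal, h=16: full span → s += 16 → s = 30.0000
seg 3 [79.6°–193.6°] uniform, h=19: full span → s += 19 → s = 49.0000
seg 4 [193.6°–246.4°] simple-harmonic, h=-19: θ=219.9° here. β=26.3, B=52.8. -19/2·(1 − cos(π·0.4981)) = -9.4435 → s = 39.5565
radial distance = base radius + s = 26 + 39.5565 = 65.5565

65.5565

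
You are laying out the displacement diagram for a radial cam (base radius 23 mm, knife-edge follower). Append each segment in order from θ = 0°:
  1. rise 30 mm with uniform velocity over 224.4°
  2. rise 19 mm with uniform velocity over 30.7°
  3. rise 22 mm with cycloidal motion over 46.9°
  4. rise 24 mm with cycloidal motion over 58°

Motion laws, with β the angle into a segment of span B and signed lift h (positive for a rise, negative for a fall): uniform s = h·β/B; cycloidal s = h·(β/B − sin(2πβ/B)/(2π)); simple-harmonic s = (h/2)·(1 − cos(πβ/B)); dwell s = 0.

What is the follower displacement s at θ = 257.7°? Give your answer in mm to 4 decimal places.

seg 1 [0°–224.4°] uniform, h=30: full span → s += 30 → s = 30.0000
seg 2 [224.4°–255.1°] uniform, h=19: full span → s += 19 → s = 49.0000
seg 3 [255.1°–302°] cycloidal, h=22: θ=257.7° here. β=2.6, B=46.9. 22·(0.0554 − sin(2π·0.0554)/(2π)) = 0.0245 → s = 49.0245

49.0245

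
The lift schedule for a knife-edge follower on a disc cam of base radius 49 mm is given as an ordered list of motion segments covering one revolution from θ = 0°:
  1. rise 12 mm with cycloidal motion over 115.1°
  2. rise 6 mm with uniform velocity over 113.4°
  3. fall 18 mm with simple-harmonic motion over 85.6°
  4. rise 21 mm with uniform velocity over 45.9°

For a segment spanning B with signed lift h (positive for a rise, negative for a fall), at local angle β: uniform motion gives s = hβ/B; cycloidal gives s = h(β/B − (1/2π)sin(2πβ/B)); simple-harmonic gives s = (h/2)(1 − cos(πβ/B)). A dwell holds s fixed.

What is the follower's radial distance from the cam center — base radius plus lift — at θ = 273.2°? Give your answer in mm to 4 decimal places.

seg 1 [0°–115.1°] cycloidal, h=12: full span → s += 12 → s = 12.0000
seg 2 [115.1°–228.5°] uniform, h=6: full span → s += 6 → s = 18.0000
seg 3 [228.5°–314.1°] simple-harmonic, h=-18: θ=273.2° here. β=44.7, B=85.6. -18/2·(1 − cos(π·0.5222)) = -9.6271 → s = 8.3729
radial distance = base radius + s = 49 + 8.3729 = 57.3729

57.3729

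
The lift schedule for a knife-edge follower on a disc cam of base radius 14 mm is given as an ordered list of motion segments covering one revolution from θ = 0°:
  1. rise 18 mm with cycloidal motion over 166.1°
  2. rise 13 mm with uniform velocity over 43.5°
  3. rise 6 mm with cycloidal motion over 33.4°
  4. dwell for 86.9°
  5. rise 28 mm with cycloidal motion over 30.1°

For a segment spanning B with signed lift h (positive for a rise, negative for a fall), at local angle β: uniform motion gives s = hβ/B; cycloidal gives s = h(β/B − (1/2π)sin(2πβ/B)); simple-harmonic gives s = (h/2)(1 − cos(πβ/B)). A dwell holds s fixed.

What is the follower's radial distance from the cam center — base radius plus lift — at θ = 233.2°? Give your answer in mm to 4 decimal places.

seg 1 [0°–166.1°] cycloidal, h=18: full span → s += 18 → s = 18.0000
seg 2 [166.1°–209.6°] uniform, h=13: full span → s += 13 → s = 31.0000
seg 3 [209.6°–243°] cycloidal, h=6: θ=233.2° here. β=23.6, B=33.4. 6·(0.7066 − sin(2π·0.7066)/(2π)) = 5.1591 → s = 36.1591
radial distance = base radius + s = 14 + 36.1591 = 50.1591

50.1591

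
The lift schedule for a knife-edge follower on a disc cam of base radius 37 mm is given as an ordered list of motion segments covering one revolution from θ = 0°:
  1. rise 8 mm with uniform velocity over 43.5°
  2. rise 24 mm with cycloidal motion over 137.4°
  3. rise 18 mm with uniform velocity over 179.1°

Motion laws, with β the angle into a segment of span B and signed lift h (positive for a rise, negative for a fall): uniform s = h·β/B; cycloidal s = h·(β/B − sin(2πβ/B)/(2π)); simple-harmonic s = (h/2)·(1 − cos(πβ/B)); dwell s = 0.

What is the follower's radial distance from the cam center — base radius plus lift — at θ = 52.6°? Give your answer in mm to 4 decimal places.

seg 1 [0°–43.5°] uniform, h=8: full span → s += 8 → s = 8.0000
seg 2 [43.5°–180.9°] cycloidal, h=24: θ=52.6° here. β=9.1, B=137.4. 24·(0.0662 − sin(2π·0.0662)/(2π)) = 0.0455 → s = 8.0455
radial distance = base radius + s = 37 + 8.0455 = 45.0455

45.0455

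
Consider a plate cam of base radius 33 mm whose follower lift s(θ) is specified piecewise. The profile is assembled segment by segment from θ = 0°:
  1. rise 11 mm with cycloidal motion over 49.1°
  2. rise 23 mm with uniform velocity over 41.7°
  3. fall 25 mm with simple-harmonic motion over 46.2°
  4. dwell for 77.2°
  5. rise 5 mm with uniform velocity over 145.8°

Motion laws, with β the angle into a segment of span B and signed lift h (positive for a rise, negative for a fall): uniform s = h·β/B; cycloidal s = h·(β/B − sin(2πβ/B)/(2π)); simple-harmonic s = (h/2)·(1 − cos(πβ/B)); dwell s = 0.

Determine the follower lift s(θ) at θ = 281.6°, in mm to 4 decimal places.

seg 1 [0°–49.1°] cycloidal, h=11: full span → s += 11 → s = 11.0000
seg 2 [49.1°–90.8°] uniform, h=23: full span → s += 23 → s = 34.0000
seg 3 [90.8°–137°] simple-harmonic, h=-25: full span → s += -25 → s = 9.0000
seg 4 [137°–214.2°] dwell: s stays 9.0000
seg 5 [214.2°–360°] uniform, h=5: θ=281.6° here. β=67.4, B=145.8. 5·67.4/145.8 = 2.3114 → s = 11.3114

11.3114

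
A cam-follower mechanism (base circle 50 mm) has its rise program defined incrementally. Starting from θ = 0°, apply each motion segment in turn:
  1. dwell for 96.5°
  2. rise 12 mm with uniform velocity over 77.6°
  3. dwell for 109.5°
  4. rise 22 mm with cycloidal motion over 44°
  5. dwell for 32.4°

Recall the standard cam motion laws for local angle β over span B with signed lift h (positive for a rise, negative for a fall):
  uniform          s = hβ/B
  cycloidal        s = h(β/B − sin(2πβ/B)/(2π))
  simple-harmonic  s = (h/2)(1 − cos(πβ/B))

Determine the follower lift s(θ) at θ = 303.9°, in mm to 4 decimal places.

seg 1 [0°–96.5°] dwell: s stays 0.0000
seg 2 [96.5°–174.1°] uniform, h=12: full span → s += 12 → s = 12.0000
seg 3 [174.1°–283.6°] dwell: s stays 12.0000
seg 4 [283.6°–327.6°] cycloidal, h=22: θ=303.9° here. β=20.3, B=44. 22·(0.4614 − sin(2π·0.4614)/(2π)) = 9.3083 → s = 21.3083

21.3083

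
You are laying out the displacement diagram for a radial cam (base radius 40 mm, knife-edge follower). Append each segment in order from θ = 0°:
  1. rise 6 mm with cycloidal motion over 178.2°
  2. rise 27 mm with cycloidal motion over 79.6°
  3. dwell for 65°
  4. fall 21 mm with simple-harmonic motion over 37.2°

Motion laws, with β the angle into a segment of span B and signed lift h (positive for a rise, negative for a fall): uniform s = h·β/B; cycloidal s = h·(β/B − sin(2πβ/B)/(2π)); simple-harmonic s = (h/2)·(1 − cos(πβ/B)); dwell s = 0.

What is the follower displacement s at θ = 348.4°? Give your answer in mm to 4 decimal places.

seg 1 [0°–178.2°] cycloidal, h=6: full span → s += 6 → s = 6.0000
seg 2 [178.2°–257.8°] cycloidal, h=27: full span → s += 27 → s = 33.0000
seg 3 [257.8°–322.8°] dwell: s stays 33.0000
seg 4 [322.8°–360°] simple-harmonic, h=-21: θ=348.4° here. β=25.6, B=37.2. -21/2·(1 − cos(π·0.6882)) = -16.3519 → s = 16.6481

16.6481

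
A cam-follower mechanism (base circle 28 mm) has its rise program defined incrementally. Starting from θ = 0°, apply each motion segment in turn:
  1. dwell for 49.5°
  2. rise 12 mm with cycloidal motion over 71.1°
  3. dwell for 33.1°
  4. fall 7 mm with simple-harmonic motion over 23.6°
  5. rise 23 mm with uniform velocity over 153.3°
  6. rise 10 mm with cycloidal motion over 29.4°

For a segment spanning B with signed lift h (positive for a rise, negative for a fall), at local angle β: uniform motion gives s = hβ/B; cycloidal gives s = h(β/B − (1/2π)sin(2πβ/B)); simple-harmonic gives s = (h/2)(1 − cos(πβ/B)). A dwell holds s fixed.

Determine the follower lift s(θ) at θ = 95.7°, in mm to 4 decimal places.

seg 1 [0°–49.5°] dwell: s stays 0.0000
seg 2 [49.5°–120.6°] cycloidal, h=12: θ=95.7° here. β=46.2, B=71.1. 12·(0.6498 − sin(2π·0.6498)/(2π)) = 9.3411 → s = 9.3411

9.3411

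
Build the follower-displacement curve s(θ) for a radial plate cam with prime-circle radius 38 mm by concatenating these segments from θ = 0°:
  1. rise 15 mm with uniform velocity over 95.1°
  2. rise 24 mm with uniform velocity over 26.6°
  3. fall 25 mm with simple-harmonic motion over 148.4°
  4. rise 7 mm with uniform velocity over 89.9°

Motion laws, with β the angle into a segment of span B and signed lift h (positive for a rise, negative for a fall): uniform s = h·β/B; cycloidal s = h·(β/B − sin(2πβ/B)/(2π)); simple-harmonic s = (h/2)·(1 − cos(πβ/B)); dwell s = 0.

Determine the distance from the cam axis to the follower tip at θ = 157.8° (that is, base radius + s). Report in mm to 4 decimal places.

seg 1 [0°–95.1°] uniform, h=15: full span → s += 15 → s = 15.0000
seg 2 [95.1°–121.7°] uniform, h=24: full span → s += 24 → s = 39.0000
seg 3 [121.7°–270.1°] simple-harmonic, h=-25: θ=157.8° here. β=36.1, B=148.4. -25/2·(1 − cos(π·0.2433)) = -3.4760 → s = 35.5240
radial distance = base radius + s = 38 + 35.5240 = 73.5240

73.5240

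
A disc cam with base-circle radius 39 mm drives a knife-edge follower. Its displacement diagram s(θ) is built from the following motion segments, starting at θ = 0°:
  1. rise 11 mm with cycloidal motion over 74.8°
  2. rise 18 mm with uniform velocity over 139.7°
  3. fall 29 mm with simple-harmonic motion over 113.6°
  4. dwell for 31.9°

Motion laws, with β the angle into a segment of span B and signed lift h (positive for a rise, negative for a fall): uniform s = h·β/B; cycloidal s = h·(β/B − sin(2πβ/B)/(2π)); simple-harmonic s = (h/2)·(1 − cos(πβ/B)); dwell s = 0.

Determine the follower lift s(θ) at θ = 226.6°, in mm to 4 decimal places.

seg 1 [0°–74.8°] cycloidal, h=11: full span → s += 11 → s = 11.0000
seg 2 [74.8°–214.5°] uniform, h=18: full span → s += 18 → s = 29.0000
seg 3 [214.5°–328.1°] simple-harmonic, h=-29: θ=226.6° here. β=12.1, B=113.6. -29/2·(1 − cos(π·0.1065)) = -0.8043 → s = 28.1957

28.1957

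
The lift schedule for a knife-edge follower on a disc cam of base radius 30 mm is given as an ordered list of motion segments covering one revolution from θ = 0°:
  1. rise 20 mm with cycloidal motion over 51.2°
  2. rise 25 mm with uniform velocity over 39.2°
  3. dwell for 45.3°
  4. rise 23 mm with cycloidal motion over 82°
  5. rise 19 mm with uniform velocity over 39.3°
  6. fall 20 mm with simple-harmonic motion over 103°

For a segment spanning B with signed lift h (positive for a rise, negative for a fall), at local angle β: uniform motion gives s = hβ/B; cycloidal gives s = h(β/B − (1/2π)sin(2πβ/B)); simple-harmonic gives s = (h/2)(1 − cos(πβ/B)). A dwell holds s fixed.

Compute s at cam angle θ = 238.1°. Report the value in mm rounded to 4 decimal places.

seg 1 [0°–51.2°] cycloidal, h=20: full span → s += 20 → s = 20.0000
seg 2 [51.2°–90.4°] uniform, h=25: full span → s += 25 → s = 45.0000
seg 3 [90.4°–135.7°] dwell: s stays 45.0000
seg 4 [135.7°–217.7°] cycloidal, h=23: full span → s += 23 → s = 68.0000
seg 5 [217.7°–257°] uniform, h=19: θ=238.1° here. β=20.4, B=39.3. 19·20.4/39.3 = 9.8626 → s = 77.8626

77.8626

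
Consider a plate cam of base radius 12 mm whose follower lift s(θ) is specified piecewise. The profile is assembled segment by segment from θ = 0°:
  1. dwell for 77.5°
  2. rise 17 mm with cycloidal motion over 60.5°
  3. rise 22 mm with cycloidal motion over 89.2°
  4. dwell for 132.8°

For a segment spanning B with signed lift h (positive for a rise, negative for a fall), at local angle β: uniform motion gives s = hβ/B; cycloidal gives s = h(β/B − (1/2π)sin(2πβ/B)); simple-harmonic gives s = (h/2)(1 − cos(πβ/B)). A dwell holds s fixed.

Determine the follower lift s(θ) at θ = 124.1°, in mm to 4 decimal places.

seg 1 [0°–77.5°] dwell: s stays 0.0000
seg 2 [77.5°–138°] cycloidal, h=17: θ=124.1° here. β=46.6, B=60.5. 17·(0.7702 − sin(2π·0.7702)/(2π)) = 15.7780 → s = 15.7780

15.7780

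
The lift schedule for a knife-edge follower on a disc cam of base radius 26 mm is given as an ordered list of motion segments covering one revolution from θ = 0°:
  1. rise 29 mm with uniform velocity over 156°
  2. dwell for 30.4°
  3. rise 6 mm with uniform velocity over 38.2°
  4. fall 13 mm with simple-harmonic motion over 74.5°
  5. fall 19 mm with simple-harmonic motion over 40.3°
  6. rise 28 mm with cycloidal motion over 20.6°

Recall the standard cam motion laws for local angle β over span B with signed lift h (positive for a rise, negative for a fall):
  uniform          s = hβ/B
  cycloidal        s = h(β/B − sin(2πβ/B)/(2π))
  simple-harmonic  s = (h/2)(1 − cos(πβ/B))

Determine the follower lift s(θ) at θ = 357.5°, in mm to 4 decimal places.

seg 1 [0°–156°] uniform, h=29: full span → s += 29 → s = 29.0000
seg 2 [156°–186.4°] dwell: s stays 29.0000
seg 3 [186.4°–224.6°] uniform, h=6: full span → s += 6 → s = 35.0000
seg 4 [224.6°–299.1°] simple-harmonic, h=-13: full span → s += -13 → s = 22.0000
seg 5 [299.1°–339.4°] simple-harmonic, h=-19: full span → s += -19 → s = 3.0000
seg 6 [339.4°–360°] cycloidal, h=28: θ=357.5° here. β=18.1, B=20.6. 28·(0.8786 − sin(2π·0.8786)/(2π)) = 27.6801 → s = 30.6801

30.6801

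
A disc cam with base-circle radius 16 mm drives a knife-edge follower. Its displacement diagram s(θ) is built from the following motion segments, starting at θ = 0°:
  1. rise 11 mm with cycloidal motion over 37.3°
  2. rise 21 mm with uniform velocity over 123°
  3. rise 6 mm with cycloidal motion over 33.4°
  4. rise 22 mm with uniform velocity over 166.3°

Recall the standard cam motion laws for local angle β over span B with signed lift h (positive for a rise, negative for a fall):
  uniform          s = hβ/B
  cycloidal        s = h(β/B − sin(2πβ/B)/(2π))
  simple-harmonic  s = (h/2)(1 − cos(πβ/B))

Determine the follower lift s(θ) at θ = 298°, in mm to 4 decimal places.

seg 1 [0°–37.3°] cycloidal, h=11: full span → s += 11 → s = 11.0000
seg 2 [37.3°–160.3°] uniform, h=21: full span → s += 21 → s = 32.0000
seg 3 [160.3°–193.7°] cycloidal, h=6: full span → s += 6 → s = 38.0000
seg 4 [193.7°–360°] uniform, h=22: θ=298° here. β=104.3, B=166.3. 22·104.3/166.3 = 13.7980 → s = 51.7980

51.7980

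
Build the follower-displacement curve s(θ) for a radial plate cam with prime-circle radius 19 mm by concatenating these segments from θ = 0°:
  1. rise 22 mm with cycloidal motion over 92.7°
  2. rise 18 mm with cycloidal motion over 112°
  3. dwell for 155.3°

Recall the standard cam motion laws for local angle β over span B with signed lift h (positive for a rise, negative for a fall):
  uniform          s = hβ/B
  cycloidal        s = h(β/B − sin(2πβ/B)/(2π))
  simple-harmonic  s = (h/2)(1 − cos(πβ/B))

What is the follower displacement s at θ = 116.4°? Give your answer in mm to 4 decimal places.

seg 1 [0°–92.7°] cycloidal, h=22: full span → s += 22 → s = 22.0000
seg 2 [92.7°–204.7°] cycloidal, h=18: θ=116.4° here. β=23.7, B=112. 18·(0.2116 − sin(2π·0.2116)/(2π)) = 1.0271 → s = 23.0271

23.0271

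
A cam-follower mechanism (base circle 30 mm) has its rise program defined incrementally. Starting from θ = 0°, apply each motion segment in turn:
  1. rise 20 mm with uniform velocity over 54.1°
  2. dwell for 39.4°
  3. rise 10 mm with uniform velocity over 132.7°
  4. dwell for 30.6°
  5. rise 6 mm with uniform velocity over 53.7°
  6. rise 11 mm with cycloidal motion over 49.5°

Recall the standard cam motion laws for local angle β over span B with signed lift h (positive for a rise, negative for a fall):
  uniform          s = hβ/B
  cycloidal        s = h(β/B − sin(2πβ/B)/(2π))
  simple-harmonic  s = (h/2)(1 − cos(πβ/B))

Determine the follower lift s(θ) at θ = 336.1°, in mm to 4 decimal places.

seg 1 [0°–54.1°] uniform, h=20: full span → s += 20 → s = 20.0000
seg 2 [54.1°–93.5°] dwell: s stays 20.0000
seg 3 [93.5°–226.2°] uniform, h=10: full span → s += 10 → s = 30.0000
seg 4 [226.2°–256.8°] dwell: s stays 30.0000
seg 5 [256.8°–310.5°] uniform, h=6: full span → s += 6 → s = 36.0000
seg 6 [310.5°–360°] cycloidal, h=11: θ=336.1° here. β=25.6, B=49.5. 11·(0.5172 − sin(2π·0.5172)/(2π)) = 5.8774 → s = 41.8774

41.8774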